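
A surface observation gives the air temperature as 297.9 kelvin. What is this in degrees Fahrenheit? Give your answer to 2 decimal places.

76.55 °F

First to °C: 24.75 °C.
Then to °F: 76.55 °F.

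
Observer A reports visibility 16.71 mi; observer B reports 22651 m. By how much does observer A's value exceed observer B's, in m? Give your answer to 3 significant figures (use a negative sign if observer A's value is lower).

4240 m

observer A: 16.71 SM = 26892.14 m.
Difference: 26892.14 − 22651.00 = 4240 m.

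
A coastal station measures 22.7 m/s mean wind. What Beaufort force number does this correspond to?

22.7 m/s lies in the Beaufort 9 band (strong gale, 20.8–24.4 m/s).

Beaufort force 9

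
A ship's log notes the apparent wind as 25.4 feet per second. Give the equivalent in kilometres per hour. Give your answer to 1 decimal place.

1 ft/s = 1.09728 km/h, so 25.4 × 1.09728 = 27.9 km/h.

27.9 km/h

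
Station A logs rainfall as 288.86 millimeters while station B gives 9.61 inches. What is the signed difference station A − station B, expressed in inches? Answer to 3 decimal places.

1.762 in

station A: 288.86 mm = 11.37244 in.
Difference: 11.37244 − 9.61000 = 1.762 in.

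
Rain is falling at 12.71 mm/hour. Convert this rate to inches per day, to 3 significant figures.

12.71 mm/hour × 0.0393701 in/mm × 24 hour/day = 12.0 in/day.

12.0 in/day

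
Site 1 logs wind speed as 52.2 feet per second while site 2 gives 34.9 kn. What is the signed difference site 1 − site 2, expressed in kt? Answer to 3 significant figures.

-3.97 kt

site 1: 52.2 ft/s = 30.9277 kt.
Difference: 30.9277 − 34.9000 = -3.97 kt.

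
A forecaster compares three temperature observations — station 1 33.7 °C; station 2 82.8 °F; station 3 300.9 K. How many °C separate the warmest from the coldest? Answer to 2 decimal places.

5.95 °C

station 2: 82.8 °F = 28.222 °C.
station 3: 300.9 K = 27.750 °C.
Spread: 33.700 − 27.750 = 5.950 °C.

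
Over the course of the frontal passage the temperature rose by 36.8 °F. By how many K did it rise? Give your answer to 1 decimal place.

Converting a difference, only the 9/5 scale factor applies: ΔK = 36.8 × 0.5556 = 20.4 K.

20.4 K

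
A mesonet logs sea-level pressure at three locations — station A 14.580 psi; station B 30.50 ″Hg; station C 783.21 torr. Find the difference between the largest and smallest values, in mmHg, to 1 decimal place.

29.2 mmHg

station A: 14.580 psi = 754.004 mmHg.
station B: 30.50 inHg = 774.700 mmHg.
Spread: 783.210 − 754.004 = 29.2 mmHg.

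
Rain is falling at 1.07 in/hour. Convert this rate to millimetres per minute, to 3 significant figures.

0.453 mm/minute

1.07 in/hour × 25.4 mm/in × 0.0166667 hour/minute = 0.453 mm/minute.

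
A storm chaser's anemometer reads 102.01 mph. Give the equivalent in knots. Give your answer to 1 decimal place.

88.6 kt

1 mph = 0.868976 kt, so 102.01 × 0.868976 = 88.6 kt.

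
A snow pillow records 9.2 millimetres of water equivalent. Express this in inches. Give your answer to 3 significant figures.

1 mm = 0.0393701 in, so 9.2 × 0.0393701 = 0.362 in.

0.362 in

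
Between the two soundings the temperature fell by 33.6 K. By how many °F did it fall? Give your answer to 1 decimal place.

A change of 1 °C equals a change of 1.8 °F: Δ°F = 33.6 × 1.8 = 60.5 °F.

60.5 °F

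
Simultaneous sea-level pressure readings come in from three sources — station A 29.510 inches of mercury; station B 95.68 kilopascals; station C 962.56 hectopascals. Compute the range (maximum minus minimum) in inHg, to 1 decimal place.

station B: 95.68 kPa = 28.254 inHg.
station C: 962.56 hPa = 28.424 inHg.
Spread: 29.510 − 28.254 = 1.3 inHg.

1.3 inHg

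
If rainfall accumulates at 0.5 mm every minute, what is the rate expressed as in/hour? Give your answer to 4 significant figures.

1.181 in/hour

0.5 mm/minute × 0.0393701 in/mm × 60 minute/hour = 1.181 in/hour.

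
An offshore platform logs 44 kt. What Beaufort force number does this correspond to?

Beaufort force 9

44 kt lies in the Beaufort 9 band (strong gale, 41–47 kt).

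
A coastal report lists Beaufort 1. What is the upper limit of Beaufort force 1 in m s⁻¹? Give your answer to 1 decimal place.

Beaufort 1 (light air) spans 0.3–1.5 m/s.

1.5 m/s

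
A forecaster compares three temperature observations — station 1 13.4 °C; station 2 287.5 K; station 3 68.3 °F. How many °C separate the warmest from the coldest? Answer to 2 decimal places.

6.77 °C

station 2: 287.5 K = 14.350 °C.
station 3: 68.3 °F = 20.167 °C.
Spread: 20.167 − 13.400 = 6.767 °C.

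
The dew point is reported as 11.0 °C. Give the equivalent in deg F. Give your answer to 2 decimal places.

51.80 °F

°F = °C × 9/5 + 32 = 11.0 × 1.8 + 32 = 51.80 °F.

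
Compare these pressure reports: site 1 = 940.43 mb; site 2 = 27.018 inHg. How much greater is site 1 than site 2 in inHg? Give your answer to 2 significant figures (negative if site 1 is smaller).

site 1: 940.43 mb = 27.7709 inHg.
Difference: 27.7709 − 27.0180 = 0.75 inHg.

0.75 inHg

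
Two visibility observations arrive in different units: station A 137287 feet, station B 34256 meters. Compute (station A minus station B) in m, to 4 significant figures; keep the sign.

station A: 137287 ft = 41845.08 m.
Difference: 41845.08 − 34256.00 = 7589 m.

7589 m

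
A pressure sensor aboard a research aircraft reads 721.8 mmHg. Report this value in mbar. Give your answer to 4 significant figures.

962.3 mb

1 mmHg = 1.33322 mb, so 721.8 × 1.33322 = 962.3 mb.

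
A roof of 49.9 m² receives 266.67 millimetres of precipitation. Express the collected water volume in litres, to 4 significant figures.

1 mm over 1 m² is 1 L, so volume = 266.67 × 49.9 = 13306.833 L ≈ 13310 L.

13310 litres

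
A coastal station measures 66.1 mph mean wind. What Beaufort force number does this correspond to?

Beaufort force 11

66.1 mph = 29.5 m/s, which is Beaufort 11 (violent storm, 28.5–32.6 m/s).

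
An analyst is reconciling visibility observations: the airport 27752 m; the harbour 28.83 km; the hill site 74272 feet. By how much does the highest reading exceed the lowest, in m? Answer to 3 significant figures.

6190 m

the harbour: 28.83 km = 28830.00 m.
the hill site: 74272 ft = 22638.11 m.
Spread: 28830.00 − 22638.11 = 6190 m.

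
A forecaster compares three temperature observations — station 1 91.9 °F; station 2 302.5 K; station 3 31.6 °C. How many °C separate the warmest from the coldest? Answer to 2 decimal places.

3.93 °C

station 1: 91.9 °F = 33.278 °C.
station 2: 302.5 K = 29.350 °C.
Spread: 33.278 − 29.350 = 3.928 °C.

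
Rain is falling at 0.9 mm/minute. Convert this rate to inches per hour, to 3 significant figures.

2.13 in/hour

0.9 mm/minute × 0.0393701 in/mm × 60 minute/hour = 2.13 in/hour.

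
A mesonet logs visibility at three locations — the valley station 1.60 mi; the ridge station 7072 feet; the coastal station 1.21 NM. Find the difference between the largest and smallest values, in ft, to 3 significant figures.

1380 ft

the valley station: 1.60 SM = 8448.00 ft.
the coastal station: 1.21 nmi = 7352.10 ft.
Spread: 8448.00 − 7072.00 = 1380 ft.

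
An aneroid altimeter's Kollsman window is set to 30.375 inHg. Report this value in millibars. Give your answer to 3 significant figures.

1030 mb

1 inHg = 33.8639 mb, so 30.375 × 33.8639 = 1030 mb.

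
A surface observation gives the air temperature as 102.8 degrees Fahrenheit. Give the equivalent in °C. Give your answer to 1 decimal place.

39.3 °C

°C = (°F − 32) × 5/9 = (102.8 − 32) / 1.8 = 39.3 °C.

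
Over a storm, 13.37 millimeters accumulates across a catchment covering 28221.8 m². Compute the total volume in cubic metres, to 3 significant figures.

377 cubic metres

1 mm over 1 m² is 1 L, so volume = 13.37 × 28221.8 = 377325.47 L = 377 m³.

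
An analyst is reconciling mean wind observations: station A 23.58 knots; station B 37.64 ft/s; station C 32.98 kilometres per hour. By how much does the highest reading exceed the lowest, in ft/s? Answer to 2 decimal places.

station A: 23.58 kt = 39.7986 ft/s.
station C: 32.98 km/h = 30.0561 ft/s.
Spread: 39.7986 − 30.0561 = 9.74 ft/s.

9.74 ft/s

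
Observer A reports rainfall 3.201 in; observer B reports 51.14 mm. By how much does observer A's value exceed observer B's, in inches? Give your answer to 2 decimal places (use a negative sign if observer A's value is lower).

1.19 in

observer B: 51.14 mm = 2.0134 in.
Difference: 3.2010 − 2.0134 = 1.19 in.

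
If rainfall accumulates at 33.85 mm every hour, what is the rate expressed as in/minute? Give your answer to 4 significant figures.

0.02221 in/minute

33.85 mm/hour × 0.0393701 in/mm × 0.0166667 hour/minute = 0.02221 in/minute.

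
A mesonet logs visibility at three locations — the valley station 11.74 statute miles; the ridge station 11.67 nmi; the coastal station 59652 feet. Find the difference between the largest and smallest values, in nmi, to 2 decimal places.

1.85 nmi

the valley station: 11.74 SM = 10.2018 nmi.
the coastal station: 59652 ft = 9.8175 nmi.
Spread: 11.6700 − 9.8175 = 1.85 nmi.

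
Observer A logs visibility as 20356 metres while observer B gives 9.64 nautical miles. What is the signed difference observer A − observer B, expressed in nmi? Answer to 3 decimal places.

1.351 nmi

observer A: 20356 m = 10.99136 nmi.
Difference: 10.99136 − 9.64000 = 1.351 nmi.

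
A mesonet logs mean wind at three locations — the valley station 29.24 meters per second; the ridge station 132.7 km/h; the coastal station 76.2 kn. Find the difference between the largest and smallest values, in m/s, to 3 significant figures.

9.96 m/s

the ridge station: 132.7 km/h = 36.8611 m/s.
the coastal station: 76.2 kt = 39.2007 m/s.
Spread: 39.2007 − 29.2400 = 9.96 m/s.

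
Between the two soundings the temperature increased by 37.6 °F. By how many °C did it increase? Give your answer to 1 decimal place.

20.9 °C

A change of 1 °C equals a change of 1.8 °F: Δ°C = 37.6 × 0.5556 = 20.9 °C.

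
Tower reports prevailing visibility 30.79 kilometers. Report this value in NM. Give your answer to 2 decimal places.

16.63 nmi

1 km = 0.539957 nmi, so 30.79 × 0.539957 = 16.63 nmi.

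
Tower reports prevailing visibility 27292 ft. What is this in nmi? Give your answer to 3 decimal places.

4.492 nmi

1 ft = 0.000164579 nmi, so 27292 × 0.000164579 = 4.492 nmi.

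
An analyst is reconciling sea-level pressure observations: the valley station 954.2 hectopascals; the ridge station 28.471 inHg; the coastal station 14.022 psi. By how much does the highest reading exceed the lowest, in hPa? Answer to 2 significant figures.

the ridge station: 28.471 inHg = 964.14 hPa.
the coastal station: 14.022 psi = 966.78 hPa.
Spread: 966.78 − 954.20 = 13 hPa.

13 hPa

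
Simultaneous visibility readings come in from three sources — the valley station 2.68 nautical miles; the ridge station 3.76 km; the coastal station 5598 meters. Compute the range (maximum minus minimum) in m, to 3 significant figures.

1840 m

the valley station: 2.68 nmi = 4963.36 m.
the ridge station: 3.76 km = 3760.00 m.
Spread: 5598.00 − 3760.00 = 1840 m.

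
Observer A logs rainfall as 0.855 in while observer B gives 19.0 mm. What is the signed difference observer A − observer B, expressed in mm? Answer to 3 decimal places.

2.717 mm

observer A: 0.855 in = 21.71700 mm.
Difference: 21.71700 − 19.00000 = 2.717 mm.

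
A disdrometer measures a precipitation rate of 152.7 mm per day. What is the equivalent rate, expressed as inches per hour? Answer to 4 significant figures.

0.2505 in/hour

152.7 mm/day × 0.0393701 in/mm × 0.0416667 day/hour = 0.2505 in/hour.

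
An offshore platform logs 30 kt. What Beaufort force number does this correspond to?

30 kt lies in the Beaufort 7 band (near gale, 28–33 kt).

Beaufort force 7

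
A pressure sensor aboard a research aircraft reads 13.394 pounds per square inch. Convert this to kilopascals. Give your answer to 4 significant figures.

1 psi = 6.89476 kPa, so 13.394 × 6.89476 = 92.35 kPa.

92.35 kPa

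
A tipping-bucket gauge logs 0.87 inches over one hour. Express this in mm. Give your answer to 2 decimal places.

22.10 mm

1 in = 25.4 mm, so 0.87 × 25.4 = 22.10 mm.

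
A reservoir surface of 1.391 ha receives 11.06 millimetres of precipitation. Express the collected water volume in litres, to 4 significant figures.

Area: 1.391 ha = 13910 m².
1 mm over 1 m² is 1 L, so volume = 11.06 × 13910 = 153844.6 L ≈ 153800 L.

153800 litres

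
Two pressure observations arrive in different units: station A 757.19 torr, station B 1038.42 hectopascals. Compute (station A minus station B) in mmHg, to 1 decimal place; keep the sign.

-21.7 mmHg

station B: 1038.42 hPa = 778.879 mmHg.
Difference: 757.190 − 778.879 = -21.7 mmHg.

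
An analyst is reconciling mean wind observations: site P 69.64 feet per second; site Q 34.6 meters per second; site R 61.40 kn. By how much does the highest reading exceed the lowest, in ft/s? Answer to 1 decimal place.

43.9 ft/s

site Q: 34.6 m/s = 113.517 ft/s.
site R: 61.40 kt = 103.632 ft/s.
Spread: 113.517 − 69.640 = 43.9 ft/s.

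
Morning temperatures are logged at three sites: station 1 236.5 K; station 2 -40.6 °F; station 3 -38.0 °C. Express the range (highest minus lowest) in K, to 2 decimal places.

3.68 K

station 1: 236.5 K = -36.650 °C.
station 2: -40.6 °F = -40.333 °C.
Spread: (-36.650) − (-40.333) = 3.683 °C.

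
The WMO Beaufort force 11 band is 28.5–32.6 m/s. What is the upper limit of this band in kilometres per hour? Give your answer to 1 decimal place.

117.4 km/h

28.5–32.6 m/s × 3.6 = 102.6–117.4 km/h.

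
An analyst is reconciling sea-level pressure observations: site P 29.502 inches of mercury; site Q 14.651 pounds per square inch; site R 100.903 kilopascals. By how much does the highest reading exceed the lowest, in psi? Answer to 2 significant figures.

site P: 29.502 inHg = 14.4900 psi.
site R: 100.903 kPa = 14.6347 psi.
Spread: 14.6510 − 14.4900 = 0.16 psi.

0.16 psi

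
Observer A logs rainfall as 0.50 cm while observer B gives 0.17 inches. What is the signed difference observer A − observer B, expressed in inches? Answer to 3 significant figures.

0.0269 in

observer A: 0.50 cm = 0.1968504 in.
Difference: 0.1968504 − 0.1700000 = 0.0269 in.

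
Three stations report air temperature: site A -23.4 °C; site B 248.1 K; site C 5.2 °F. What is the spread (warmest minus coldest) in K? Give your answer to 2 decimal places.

site B: 248.1 K = -25.050 °C.
site C: 5.2 °F = -14.889 °C.
Spread: (-14.889) − (-25.050) = 10.161 °C.

10.16 K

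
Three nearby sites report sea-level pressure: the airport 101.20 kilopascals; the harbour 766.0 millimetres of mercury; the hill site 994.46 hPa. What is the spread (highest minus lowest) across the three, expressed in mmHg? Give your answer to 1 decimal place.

the airport: 101.20 kPa = 759.062 mmHg.
the hill site: 994.46 hPa = 745.906 mmHg.
Spread: 766.000 − 745.906 = 20.1 mmHg.

20.1 mmHg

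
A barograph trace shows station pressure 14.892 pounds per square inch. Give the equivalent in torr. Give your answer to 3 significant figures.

770 mmHg

1 psi = 51.7149 mmHg, so 14.892 × 51.7149 = 770 mmHg.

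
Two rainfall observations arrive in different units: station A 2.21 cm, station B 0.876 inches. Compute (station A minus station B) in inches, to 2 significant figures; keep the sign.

-0.0059 in

station A: 2.21 cm = 0.870079 in.
Difference: 0.870079 − 0.876000 = -0.0059 in.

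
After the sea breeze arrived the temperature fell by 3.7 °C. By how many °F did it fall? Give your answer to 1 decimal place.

6.7 °F

For a temperature change the 32° offset cancels: Δ°F = 3.7 × 1.8 = 6.7 °F.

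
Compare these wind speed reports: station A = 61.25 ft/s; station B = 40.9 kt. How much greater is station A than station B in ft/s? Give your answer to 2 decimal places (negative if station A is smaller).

station B: 40.9 kt = 69.0314 ft/s.
Difference: 61.2500 − 69.0314 = -7.78 ft/s.

-7.78 ft/s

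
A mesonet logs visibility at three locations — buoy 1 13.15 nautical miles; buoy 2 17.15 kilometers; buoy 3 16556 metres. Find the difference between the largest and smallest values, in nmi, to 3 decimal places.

buoy 2: 17.15 km = 9.26026 nmi.
buoy 3: 16556 m = 8.93952 nmi.
Spread: 13.15000 − 8.93952 = 4.210 nmi.

4.210 nmi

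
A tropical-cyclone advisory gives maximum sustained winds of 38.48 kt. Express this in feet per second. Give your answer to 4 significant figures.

1 kt = 1.68781 ft/s, so 38.48 × 1.68781 = 64.95 ft/s.

64.95 ft/s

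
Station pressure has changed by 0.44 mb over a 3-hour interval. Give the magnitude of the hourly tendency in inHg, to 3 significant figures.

0.00433 inHg per hour

0.44 mb / 3 h × 0.02953 inHg/mb = 0.00433 inHg/h.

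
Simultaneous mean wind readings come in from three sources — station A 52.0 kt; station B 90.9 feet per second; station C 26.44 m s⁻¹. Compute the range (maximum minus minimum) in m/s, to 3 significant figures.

station A: 52.0 kt = 26.7511 m/s.
station B: 90.9 ft/s = 27.7063 m/s.
Spread: 27.7063 − 26.4400 = 1.27 m/s.

1.27 m/s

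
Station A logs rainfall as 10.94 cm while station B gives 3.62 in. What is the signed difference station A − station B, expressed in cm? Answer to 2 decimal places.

station B: 3.62 in = 9.1948 cm.
Difference: 10.9400 − 9.1948 = 1.75 cm.

1.75 cm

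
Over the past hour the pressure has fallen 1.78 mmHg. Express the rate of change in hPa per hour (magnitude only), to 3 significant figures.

1.78 mmHg / 1 h × 1.33322 hPa/mmHg = 2.37 hPa/h.

2.37 hPa per hour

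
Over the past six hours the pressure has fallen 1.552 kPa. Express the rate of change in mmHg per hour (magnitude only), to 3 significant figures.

1.552 kPa / 6 h × 7.50062 mmHg/kPa = 1.94 mmHg/h.

1.94 mmHg per hour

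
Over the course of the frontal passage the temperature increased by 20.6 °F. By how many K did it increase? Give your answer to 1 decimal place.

11.4 K

Converting a difference, only the 9/5 scale factor applies: ΔK = 20.6 × 0.5556 = 11.4 K.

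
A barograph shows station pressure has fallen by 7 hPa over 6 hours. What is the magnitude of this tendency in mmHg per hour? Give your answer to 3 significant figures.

7 hPa / 6 h × 0.750062 mmHg/hPa = 0.875 mmHg/h.

0.875 mmHg per hour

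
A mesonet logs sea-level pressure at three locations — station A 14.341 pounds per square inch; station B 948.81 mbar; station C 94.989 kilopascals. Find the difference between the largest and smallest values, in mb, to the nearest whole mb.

40 mb

station A: 14.341 psi = 988.78 mb.
station C: 94.989 kPa = 949.89 mb.
Spread: 988.78 − 948.81 = 40 mb.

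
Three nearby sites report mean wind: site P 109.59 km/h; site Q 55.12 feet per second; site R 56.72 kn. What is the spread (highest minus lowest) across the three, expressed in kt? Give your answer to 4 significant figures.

26.52 kt

site P: 109.59 km/h = 59.1739 kt.
site Q: 55.12 ft/s = 32.6577 kt.
Spread: 59.1739 − 32.6577 = 26.52 kt.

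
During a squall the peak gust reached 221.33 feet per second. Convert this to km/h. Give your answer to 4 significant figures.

1 ft/s = 1.09728 km/h, so 221.33 × 1.09728 = 242.9 km/h.

242.9 km/h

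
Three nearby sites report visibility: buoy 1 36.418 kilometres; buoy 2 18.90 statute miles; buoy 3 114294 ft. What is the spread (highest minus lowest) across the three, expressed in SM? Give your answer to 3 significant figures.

buoy 1: 36.418 km = 22.6291 SM.
buoy 3: 114294 ft = 21.6466 SM.
Spread: 22.6291 − 18.9000 = 3.73 SM.

3.73 SM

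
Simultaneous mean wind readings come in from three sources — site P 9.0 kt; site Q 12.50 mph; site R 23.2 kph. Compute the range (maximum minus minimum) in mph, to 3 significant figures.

site P: 9.0 kt = 10.3570 mph.
site R: 23.2 km/h = 14.4158 mph.
Spread: 14.4158 − 10.3570 = 4.06 mph.

4.06 mph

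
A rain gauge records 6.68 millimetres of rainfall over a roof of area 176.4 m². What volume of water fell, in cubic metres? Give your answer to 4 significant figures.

1.178 cubic metres

1 mm over 1 m² is 1 L, so volume = 6.68 × 176.4 = 1178.352 L = 1.178 m³.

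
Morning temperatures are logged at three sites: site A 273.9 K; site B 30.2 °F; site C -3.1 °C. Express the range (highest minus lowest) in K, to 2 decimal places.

3.85 K

site A: 273.9 K = 0.750 °C.
site B: 30.2 °F = -1.000 °C.
Spread: 0.750 − (-3.100) = 3.850 °C.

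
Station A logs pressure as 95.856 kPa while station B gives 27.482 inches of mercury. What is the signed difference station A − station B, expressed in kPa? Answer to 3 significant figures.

station B: 27.482 inHg = 93.0647 kPa.
Difference: 95.8560 − 93.0647 = 2.79 kPa.

2.79 kPa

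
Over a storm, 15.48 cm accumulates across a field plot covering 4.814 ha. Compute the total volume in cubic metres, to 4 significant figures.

7452 cubic metres

Depth: 15.48 cm × 10 = 154.8 mm.
Area: 4.814 ha = 48140 m².
1 mm over 1 m² is 1 L, so volume = 154.8 × 48140 = 7452072 L = 7452 m³.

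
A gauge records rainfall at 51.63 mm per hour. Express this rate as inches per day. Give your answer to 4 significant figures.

48.78 in/day

51.63 mm/hour × 0.0393701 in/mm × 24 hour/day = 48.78 in/day.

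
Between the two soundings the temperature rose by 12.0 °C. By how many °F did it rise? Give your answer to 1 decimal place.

21.6 °F

Converting a difference, only the 9/5 scale factor applies: Δ°F = 12.0 × 1.8 = 21.6 °F.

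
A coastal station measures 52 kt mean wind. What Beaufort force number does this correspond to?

52 kt lies in the Beaufort 10 band (storm, 48–55 kt).

Beaufort force 10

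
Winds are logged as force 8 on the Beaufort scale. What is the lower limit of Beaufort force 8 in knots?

34 kt

Beaufort 8 (gale) spans 34–40 knots.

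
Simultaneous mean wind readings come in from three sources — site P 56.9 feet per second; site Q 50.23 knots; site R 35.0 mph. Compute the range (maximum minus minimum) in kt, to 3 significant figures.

site P: 56.9 ft/s = 33.712 kt.
site R: 35.0 mph = 30.414 kt.
Spread: 50.230 − 30.414 = 19.8 kt.

19.8 kt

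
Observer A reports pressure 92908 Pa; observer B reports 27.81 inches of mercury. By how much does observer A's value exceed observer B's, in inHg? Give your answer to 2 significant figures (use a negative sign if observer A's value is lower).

observer A: 92908 Pa = 27.4357 inHg.
Difference: 27.4357 − 27.8100 = -0.37 inHg.

-0.37 inHg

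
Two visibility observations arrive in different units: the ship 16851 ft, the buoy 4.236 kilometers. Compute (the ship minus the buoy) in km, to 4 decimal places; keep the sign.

the ship: 16851 ft = 5.136185 km.
Difference: 5.136185 − 4.236000 = 0.9002 km.

0.9002 km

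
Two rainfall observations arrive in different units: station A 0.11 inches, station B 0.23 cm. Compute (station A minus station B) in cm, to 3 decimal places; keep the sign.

0.049 cm

station A: 0.11 in = 0.27940 cm.
Difference: 0.27940 − 0.23000 = 0.049 cm.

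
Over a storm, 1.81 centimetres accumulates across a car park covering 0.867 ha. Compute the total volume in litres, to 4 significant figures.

156900 litres

Depth: 1.81 cm × 10 = 18.1 mm.
Area: 0.867 ha = 8670 m².
1 mm over 1 m² is 1 L, so volume = 18.1 × 8670 = 156927 L ≈ 156900 L.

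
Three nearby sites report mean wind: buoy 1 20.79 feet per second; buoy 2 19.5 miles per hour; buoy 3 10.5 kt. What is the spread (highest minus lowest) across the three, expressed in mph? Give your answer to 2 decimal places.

buoy 1: 20.79 ft/s = 14.1750 mph.
buoy 3: 10.5 kt = 12.0832 mph.
Spread: 19.5000 − 12.0832 = 7.42 mph.

7.42 mph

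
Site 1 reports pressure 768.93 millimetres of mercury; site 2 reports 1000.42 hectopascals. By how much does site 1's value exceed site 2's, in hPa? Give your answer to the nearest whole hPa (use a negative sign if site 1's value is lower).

site 1: 768.93 mmHg = 1025.16 hPa.
Difference: 1025.16 − 1000.42 = 25 hPa.

25 hPa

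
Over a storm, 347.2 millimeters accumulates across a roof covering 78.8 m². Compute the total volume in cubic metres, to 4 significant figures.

27.36 cubic metres

1 mm over 1 m² is 1 L, so volume = 347.2 × 78.8 = 27359.36 L = 27.36 m³.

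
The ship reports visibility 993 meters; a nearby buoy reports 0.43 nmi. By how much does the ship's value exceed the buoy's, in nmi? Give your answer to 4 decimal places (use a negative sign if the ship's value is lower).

0.1062 nmi

the ship: 993 m = 0.536177 nmi.
Difference: 0.536177 − 0.430000 = 0.1062 nmi.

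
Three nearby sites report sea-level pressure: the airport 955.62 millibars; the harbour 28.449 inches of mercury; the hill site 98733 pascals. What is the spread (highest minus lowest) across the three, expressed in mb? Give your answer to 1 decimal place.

the harbour: 28.449 inHg = 963.394 mb.
the hill site: 98733 Pa = 987.330 mb.
Spread: 987.330 − 955.620 = 31.7 mb.

31.7 mb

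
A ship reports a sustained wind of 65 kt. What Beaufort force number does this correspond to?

65 kt lies in the Beaufort 12 band (hurricane force, ≥64 kt).

Beaufort force 12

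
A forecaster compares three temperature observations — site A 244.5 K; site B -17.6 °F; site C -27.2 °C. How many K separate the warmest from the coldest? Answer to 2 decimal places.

site A: 244.5 K = -28.650 °C.
site B: -17.6 °F = -27.556 °C.
Spread: (-27.200) − (-28.650) = 1.450 °C.

1.45 K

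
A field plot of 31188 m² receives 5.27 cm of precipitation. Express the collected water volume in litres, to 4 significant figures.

1644000 litres

Depth: 5.27 cm × 10 = 52.7 mm.
1 mm over 1 m² is 1 L, so volume = 52.7 × 31188 = 1643607.6 L ≈ 1644000 L.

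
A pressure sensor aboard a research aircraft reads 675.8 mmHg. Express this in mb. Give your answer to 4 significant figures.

901.0 mb

1 mmHg = 1.33322 mb, so 675.8 × 1.33322 = 901.0 mb.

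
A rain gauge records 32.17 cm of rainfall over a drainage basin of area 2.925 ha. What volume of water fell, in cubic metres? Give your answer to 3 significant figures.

Depth: 32.17 cm × 10 = 321.7 mm.
Area: 2.925 ha = 29250 m².
1 mm over 1 m² is 1 L, so volume = 321.7 × 29250 = 9409725 L = 9410 m³.

9410 cubic metres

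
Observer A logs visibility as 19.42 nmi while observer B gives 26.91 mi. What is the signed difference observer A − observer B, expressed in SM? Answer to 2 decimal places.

observer A: 19.42 nmi = 22.3481 SM.
Difference: 22.3481 − 26.9100 = -4.56 SM.

-4.56 SM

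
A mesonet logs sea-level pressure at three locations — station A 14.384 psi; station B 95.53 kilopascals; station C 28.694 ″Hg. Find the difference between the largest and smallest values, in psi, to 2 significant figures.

station B: 95.53 kPa = 13.8555 psi.
station C: 28.694 inHg = 14.0932 psi.
Spread: 14.3840 − 13.8555 = 0.53 psi.

0.53 psi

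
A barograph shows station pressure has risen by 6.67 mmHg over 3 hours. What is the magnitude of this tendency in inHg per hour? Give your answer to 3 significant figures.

0.0875 inHg per hour

6.67 mmHg / 3 h × 0.0393701 inHg/mmHg = 0.0875 inHg/h.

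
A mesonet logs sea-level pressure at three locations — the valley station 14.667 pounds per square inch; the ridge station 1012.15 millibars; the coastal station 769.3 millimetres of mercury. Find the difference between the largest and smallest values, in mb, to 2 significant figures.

the valley station: 14.667 psi = 1011.25 mb.
the coastal station: 769.3 mmHg = 1025.65 mb.
Spread: 1025.65 − 1011.25 = 14 mb.

14 mb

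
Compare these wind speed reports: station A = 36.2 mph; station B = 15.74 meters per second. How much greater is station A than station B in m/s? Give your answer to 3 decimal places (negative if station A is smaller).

station A: 36.2 mph = 16.18285 m/s.
Difference: 16.18285 − 15.74000 = 0.443 m/s.

0.443 m/s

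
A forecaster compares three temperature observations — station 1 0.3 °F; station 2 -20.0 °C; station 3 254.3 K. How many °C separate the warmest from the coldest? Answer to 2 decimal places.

2.39 °C

station 1: 0.3 °F = -17.611 °C.
station 3: 254.3 K = -18.850 °C.
Spread: (-17.611) − (-20.000) = 2.389 °C.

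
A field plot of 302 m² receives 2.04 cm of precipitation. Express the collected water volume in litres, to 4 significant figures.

Depth: 2.04 cm × 10 = 20.4 mm.
1 mm over 1 m² is 1 L, so volume = 20.4 × 302 = 6160.8 L ≈ 6161 L.

6161 litres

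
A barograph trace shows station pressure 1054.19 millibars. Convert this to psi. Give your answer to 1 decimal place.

1 mb = 0.0145038 psi, so 1054.19 × 0.0145038 = 15.3 psi.

15.3 psi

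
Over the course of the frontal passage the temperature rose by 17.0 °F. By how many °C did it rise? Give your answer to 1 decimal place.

For a temperature change the 32° offset cancels: Δ°C = 17.0 × 0.5556 = 9.4 °C.

9.4 °C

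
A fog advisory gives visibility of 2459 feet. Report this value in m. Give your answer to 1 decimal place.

1 ft = 0.3048 m, so 2459 × 0.3048 = 749.5 m.

749.5 m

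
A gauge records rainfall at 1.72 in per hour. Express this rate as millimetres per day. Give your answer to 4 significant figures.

1049 mm/day

1.72 in/hour × 25.4 mm/in × 24 hour/day = 1049 mm/day.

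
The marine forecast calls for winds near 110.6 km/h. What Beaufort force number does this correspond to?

Beaufort force 11

110.6 km/h = 30.7 m/s, which is Beaufort 11 (violent storm, 28.5–32.6 m/s).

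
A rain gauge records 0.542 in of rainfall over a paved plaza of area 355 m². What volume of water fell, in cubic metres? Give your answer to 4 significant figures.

4.887 cubic metres

Depth: 0.542 in × 25.4 = 13.7668 mm.
1 mm over 1 m² is 1 L, so volume = 13.7668 × 355 = 4887.214 L = 4.887 m³.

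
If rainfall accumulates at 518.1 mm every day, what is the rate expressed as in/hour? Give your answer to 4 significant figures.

0.8499 in/hour

518.1 mm/day × 0.0393701 in/mm × 0.0416667 day/hour = 0.8499 in/hour.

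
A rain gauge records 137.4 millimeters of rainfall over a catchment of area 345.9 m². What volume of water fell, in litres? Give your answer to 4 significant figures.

1 mm over 1 m² is 1 L, so volume = 137.4 × 345.9 = 47526.66 L ≈ 47530 L.

47530 litres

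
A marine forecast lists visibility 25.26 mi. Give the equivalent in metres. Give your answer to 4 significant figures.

1 SM = 1609.34 m, so 25.26 × 1609.34 = 40650 m.

40650 m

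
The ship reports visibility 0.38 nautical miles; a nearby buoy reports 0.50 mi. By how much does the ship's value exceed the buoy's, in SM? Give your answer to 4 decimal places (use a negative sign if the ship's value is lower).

the ship: 0.38 nmi = 0.437296 SM.
Difference: 0.437296 − 0.500000 = -0.0627 SM.

-0.0627 SM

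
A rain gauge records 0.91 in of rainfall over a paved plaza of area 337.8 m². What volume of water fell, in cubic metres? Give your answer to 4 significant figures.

7.808 cubic metres

Depth: 0.91 in × 25.4 = 23.114 mm.
1 mm over 1 m² is 1 L, so volume = 23.114 × 337.8 = 7807.9092 L = 7.808 m³.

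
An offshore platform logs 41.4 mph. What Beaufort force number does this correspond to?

41.4 mph = 18.5 m/s, which is Beaufort 8 (gale, 17.2–20.7 m/s).

Beaufort force 8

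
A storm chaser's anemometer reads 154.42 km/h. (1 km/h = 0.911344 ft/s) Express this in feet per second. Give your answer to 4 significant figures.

1 km/h = 0.911344 ft/s, so 154.42 × 0.911344 = 140.7 ft/s.

140.7 ft/s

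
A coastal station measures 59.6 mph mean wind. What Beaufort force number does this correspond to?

59.6 mph = 26.6 m/s, which is Beaufort 10 (storm, 24.5–28.4 m/s).

Beaufort force 10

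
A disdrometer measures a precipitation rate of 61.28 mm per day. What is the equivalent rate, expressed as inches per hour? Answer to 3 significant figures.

0.101 in/hour

61.28 mm/day × 0.0393701 in/mm × 0.0416667 day/hour = 0.101 in/hour.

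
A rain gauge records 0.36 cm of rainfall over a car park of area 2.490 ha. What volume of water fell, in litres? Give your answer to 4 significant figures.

89640 litres

Depth: 0.36 cm × 10 = 3.6 mm.
Area: 2.490 ha = 24900 m².
1 mm over 1 m² is 1 L, so volume = 3.6 × 24900 = 89640 L.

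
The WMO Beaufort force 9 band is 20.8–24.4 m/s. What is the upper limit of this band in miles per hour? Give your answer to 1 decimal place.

54.6 mph

20.8–24.4 m/s × 2.237 = 46.5–54.6 mph.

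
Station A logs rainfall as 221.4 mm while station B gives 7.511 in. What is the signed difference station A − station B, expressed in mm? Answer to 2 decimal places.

30.62 mm

station B: 7.511 in = 190.7794 mm.
Difference: 221.4000 − 190.7794 = 30.62 mm.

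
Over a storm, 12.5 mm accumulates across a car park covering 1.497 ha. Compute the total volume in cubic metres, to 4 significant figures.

187.1 cubic metres

Area: 1.497 ha = 14970 m².
1 mm over 1 m² is 1 L, so volume = 12.5 × 14970 = 187125 L = 187.1 m³.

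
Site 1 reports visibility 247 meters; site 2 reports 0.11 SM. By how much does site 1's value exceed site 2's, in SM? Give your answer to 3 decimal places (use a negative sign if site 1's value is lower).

0.043 SM

site 1: 247 m = 0.15348 SM.
Difference: 0.15348 − 0.11000 = 0.043 SM.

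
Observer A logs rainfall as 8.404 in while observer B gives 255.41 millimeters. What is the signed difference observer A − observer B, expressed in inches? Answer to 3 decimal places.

observer B: 255.41 mm = 10.05551 in.
Difference: 8.40400 − 10.05551 = -1.652 in.

-1.652 in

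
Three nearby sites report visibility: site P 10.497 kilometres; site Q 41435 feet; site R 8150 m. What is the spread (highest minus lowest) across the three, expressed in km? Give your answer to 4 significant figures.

4.479 km

site Q: 41435 ft = 12.62939 km.
site R: 8150 m = 8.15000 km.
Spread: 12.62939 − 8.15000 = 4.479 km.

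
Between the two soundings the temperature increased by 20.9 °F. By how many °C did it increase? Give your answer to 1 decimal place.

11.6 °C

A change of 1 °C equals a change of 1.8 °F: Δ°C = 20.9 × 0.5556 = 11.6 °C.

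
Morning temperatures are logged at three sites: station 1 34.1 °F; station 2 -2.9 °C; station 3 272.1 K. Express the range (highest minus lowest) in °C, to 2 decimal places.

station 1: 34.1 °F = 1.167 °C.
station 3: 272.1 K = -1.050 °C.
Spread: 1.167 − (-2.900) = 4.067 °C.

4.07 °C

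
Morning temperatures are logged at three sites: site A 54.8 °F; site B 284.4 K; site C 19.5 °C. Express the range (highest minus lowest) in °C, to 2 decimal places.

site A: 54.8 °F = 12.667 °C.
site B: 284.4 K = 11.250 °C.
Spread: 19.500 − 11.250 = 8.250 °C.

8.25 °C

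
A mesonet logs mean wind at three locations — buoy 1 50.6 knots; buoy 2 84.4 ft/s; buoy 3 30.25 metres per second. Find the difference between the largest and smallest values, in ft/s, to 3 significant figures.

buoy 1: 50.6 kt = 85.403 ft/s.
buoy 3: 30.25 m/s = 99.245 ft/s.
Spread: 99.245 − 84.400 = 14.8 ft/s.

14.8 ft/s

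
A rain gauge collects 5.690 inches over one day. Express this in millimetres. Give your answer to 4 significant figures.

144.5 mm

1 in = 25.4 mm, so 5.690 × 25.4 = 144.5 mm.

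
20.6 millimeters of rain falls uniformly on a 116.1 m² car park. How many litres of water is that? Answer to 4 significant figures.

2392 litres

1 mm over 1 m² is 1 L, so volume = 20.6 × 116.1 = 2391.66 L ≈ 2392 L.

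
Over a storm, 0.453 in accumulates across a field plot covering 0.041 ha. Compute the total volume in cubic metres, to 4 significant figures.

Depth: 0.453 in × 25.4 = 11.5062 mm.
Area: 0.041 ha = 410 m².
1 mm over 1 m² is 1 L, so volume = 11.5062 × 410 = 4717.542 L = 4.718 m³.

4.718 cubic metres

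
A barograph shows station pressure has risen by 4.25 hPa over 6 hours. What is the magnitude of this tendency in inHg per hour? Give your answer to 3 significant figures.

4.25 hPa / 6 h × 0.02953 inHg/hPa = 0.0209 inHg/h.

0.0209 inHg per hour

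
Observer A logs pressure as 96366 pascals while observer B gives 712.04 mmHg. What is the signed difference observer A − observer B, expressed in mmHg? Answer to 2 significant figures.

11 mmHg

observer A: 96366 Pa = 722.80 mmHg.
Difference: 722.80 − 712.04 = 11 mmHg.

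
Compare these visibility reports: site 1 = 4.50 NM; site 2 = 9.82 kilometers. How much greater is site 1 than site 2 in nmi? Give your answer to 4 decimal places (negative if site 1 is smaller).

site 2: 9.82 km = 5.302376 nmi.
Difference: 4.500000 − 5.302376 = -0.8024 nmi.

-0.8024 nmi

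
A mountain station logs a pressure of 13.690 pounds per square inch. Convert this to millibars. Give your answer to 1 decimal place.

943.9 mb

1 psi = 68.9476 mb, so 13.690 × 68.9476 = 943.9 mb.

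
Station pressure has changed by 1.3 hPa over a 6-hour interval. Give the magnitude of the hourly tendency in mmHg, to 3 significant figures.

0.163 mmHg per hour

1.3 hPa / 6 h × 0.750062 mmHg/hPa = 0.163 mmHg/h.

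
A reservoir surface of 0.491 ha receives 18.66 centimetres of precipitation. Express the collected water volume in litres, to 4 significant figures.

916200 litres

Depth: 18.66 cm × 10 = 186.6 mm.
Area: 0.491 ha = 4910 m².
1 mm over 1 m² is 1 L, so volume = 186.6 × 4910 = 916206 L ≈ 916200 L.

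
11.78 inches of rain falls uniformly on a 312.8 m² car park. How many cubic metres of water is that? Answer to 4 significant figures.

93.59 cubic metres

Depth: 11.78 in × 25.4 = 299.212 mm.
1 mm over 1 m² is 1 L, so volume = 299.212 × 312.8 = 93593.514 L = 93.59 m³.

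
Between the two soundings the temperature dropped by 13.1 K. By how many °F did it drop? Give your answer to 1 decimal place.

23.6 °F

Converting a difference, only the 9/5 scale factor applies: Δ°F = 13.1 × 1.8 = 23.6 °F.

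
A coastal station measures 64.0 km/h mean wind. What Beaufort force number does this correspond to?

64.0 km/h = 17.8 m/s, which is Beaufort 8 (gale, 17.2–20.7 m/s).

Beaufort force 8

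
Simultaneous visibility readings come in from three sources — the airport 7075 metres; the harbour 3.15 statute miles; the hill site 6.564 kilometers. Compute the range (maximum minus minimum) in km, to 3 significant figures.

the airport: 7075 m = 7.0750 km.
the harbour: 3.15 SM = 5.0694 km.
Spread: 7.0750 − 5.0694 = 2.01 km.

2.01 km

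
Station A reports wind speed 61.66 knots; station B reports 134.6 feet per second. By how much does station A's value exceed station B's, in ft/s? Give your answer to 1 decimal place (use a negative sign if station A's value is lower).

station A: 61.66 kt = 104.070 ft/s.
Difference: 104.070 − 134.600 = -30.5 ft/s.

-30.5 ft/s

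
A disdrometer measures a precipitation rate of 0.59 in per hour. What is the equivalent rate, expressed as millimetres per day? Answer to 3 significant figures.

360 mm/day

0.59 in/hour × 25.4 mm/in × 24 hour/day = 360 mm/day.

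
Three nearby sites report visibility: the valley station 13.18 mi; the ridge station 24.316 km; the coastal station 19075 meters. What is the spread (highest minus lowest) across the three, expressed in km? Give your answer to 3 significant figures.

the valley station: 13.18 SM = 21.2112 km.
the coastal station: 19075 m = 19.0750 km.
Spread: 24.3160 − 19.0750 = 5.24 km.

5.24 km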